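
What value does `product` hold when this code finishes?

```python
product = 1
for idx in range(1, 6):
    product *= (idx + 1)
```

Let's trace through this code step by step.

Initialize: product = 1
Entering loop: for idx in range(1, 6):

After execution: product = 720
720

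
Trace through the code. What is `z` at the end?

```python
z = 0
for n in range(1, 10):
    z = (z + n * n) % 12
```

Let's trace through this code step by step.

Initialize: z = 0
Entering loop: for n in range(1, 10):

After execution: z = 9
9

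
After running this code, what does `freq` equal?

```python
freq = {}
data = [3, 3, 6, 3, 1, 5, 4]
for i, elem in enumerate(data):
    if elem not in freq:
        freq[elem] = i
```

Let's trace through this code step by step.

Initialize: freq = {}
Initialize: data = [3, 3, 6, 3, 1, 5, 4]
Entering loop: for i, elem in enumerate(data):

After execution: freq = {3: 0, 6: 2, 1: 4, 5: 5, 4: 6}
{3: 0, 6: 2, 1: 4, 5: 5, 4: 6}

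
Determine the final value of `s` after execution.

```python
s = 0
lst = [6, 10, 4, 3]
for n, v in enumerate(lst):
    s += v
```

Let's trace through this code step by step.

Initialize: s = 0
Initialize: lst = [6, 10, 4, 3]
Entering loop: for n, v in enumerate(lst):

After execution: s = 23
23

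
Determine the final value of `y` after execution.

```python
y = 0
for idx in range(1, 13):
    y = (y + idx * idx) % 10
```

Let's trace through this code step by step.

Initialize: y = 0
Entering loop: for idx in range(1, 13):

After execution: y = 0
0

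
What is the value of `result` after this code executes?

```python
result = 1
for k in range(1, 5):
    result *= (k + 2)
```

Let's trace through this code step by step.

Initialize: result = 1
Entering loop: for k in range(1, 5):

After execution: result = 360
360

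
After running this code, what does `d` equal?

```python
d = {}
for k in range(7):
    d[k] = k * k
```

Let's trace through this code step by step.

Initialize: d = {}
Entering loop: for k in range(7):

After execution: d = {0: 0, 1: 1, 2: 4, 3: 9, 4: 16, 5: 25, 6: 36}
{0: 0, 1: 1, 2: 4, 3: 9, 4: 16, 5: 25, 6: 36}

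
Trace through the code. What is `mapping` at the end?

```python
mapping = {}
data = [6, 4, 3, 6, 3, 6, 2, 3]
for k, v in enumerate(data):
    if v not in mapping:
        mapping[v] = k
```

Let's trace through this code step by step.

Initialize: mapping = {}
Initialize: data = [6, 4, 3, 6, 3, 6, 2, 3]
Entering loop: for k, v in enumerate(data):

After execution: mapping = {6: 0, 4: 1, 3: 2, 2: 6}
{6: 0, 4: 1, 3: 2, 2: 6}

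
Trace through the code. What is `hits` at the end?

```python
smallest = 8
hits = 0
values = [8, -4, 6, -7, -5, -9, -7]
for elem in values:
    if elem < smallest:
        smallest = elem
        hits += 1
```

Let's trace through this code step by step.

Initialize: smallest = 8
Initialize: hits = 0
Initialize: values = [8, -4, 6, -7, -5, -9, -7]
Entering loop: for elem in values:

After execution: hits = 3
3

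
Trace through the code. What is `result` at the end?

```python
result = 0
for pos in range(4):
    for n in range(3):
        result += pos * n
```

Let's trace through this code step by step.

Initialize: result = 0
Entering loop: for pos in range(4):

After execution: result = 18
18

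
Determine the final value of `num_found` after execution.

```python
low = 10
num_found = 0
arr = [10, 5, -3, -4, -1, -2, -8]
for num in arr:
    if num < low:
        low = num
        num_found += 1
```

Let's trace through this code step by step.

Initialize: low = 10
Initialize: num_found = 0
Initialize: arr = [10, 5, -3, -4, -1, -2, -8]
Entering loop: for num in arr:

After execution: num_found = 4
4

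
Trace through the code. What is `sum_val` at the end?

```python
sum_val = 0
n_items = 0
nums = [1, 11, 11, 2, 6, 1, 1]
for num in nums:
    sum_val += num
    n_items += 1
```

Let's trace through this code step by step.

Initialize: sum_val = 0
Initialize: n_items = 0
Initialize: nums = [1, 11, 11, 2, 6, 1, 1]
Entering loop: for num in nums:

After execution: sum_val = 33
33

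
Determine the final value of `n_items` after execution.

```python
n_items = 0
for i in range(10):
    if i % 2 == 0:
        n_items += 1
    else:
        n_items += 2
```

Let's trace through this code step by step.

Initialize: n_items = 0
Entering loop: for i in range(10):

After execution: n_items = 15
15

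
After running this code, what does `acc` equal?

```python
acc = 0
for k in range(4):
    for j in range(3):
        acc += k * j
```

Let's trace through this code step by step.

Initialize: acc = 0
Entering loop: for k in range(4):

After execution: acc = 18
18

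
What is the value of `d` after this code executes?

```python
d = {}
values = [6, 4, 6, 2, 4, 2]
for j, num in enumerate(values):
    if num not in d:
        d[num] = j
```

Let's trace through this code step by step.

Initialize: d = {}
Initialize: values = [6, 4, 6, 2, 4, 2]
Entering loop: for j, num in enumerate(values):

After execution: d = {6: 0, 4: 1, 2: 3}
{6: 0, 4: 1, 2: 3}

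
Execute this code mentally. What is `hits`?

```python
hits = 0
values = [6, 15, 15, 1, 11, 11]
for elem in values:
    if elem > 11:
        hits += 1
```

Let's trace through this code step by step.

Initialize: hits = 0
Initialize: values = [6, 15, 15, 1, 11, 11]
Entering loop: for elem in values:

After execution: hits = 2
2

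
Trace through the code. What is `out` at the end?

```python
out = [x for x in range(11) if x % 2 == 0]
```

Let's trace through this code step by step.

Initialize: out = [x for x in range(11) if x % 2 == 0]

After execution: out = [0, 2, 4, 6, 8, 10]
[0, 2, 4, 6, 8, 10]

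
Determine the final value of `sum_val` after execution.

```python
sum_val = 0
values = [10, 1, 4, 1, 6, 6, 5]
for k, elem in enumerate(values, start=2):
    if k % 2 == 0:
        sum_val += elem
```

Let's trace through this code step by step.

Initialize: sum_val = 0
Initialize: values = [10, 1, 4, 1, 6, 6, 5]
Entering loop: for k, elem in enumerate(values, start=2):

After execution: sum_val = 25
25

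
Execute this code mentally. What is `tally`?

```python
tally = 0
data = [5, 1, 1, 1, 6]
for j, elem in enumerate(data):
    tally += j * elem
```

Let's trace through this code step by step.

Initialize: tally = 0
Initialize: data = [5, 1, 1, 1, 6]
Entering loop: for j, elem in enumerate(data):

After execution: tally = 30
30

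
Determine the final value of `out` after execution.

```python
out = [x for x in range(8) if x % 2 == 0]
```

Let's trace through this code step by step.

Initialize: out = [x for x in range(8) if x % 2 == 0]

After execution: out = [0, 2, 4, 6]
[0, 2, 4, 6]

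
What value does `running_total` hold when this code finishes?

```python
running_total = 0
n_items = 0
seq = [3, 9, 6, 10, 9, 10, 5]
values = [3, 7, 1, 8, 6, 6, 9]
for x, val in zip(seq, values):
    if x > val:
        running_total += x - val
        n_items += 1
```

Let's trace through this code step by step.

Initialize: running_total = 0
Initialize: n_items = 0
Initialize: seq = [3, 9, 6, 10, 9, 10, 5]
Initialize: values = [3, 7, 1, 8, 6, 6, 9]
Entering loop: for x, val in zip(seq, values):

After execution: running_total = 16
16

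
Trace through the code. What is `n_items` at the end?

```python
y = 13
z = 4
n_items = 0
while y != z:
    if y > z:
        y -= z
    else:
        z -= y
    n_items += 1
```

Let's trace through this code step by step.

Initialize: y = 13
Initialize: z = 4
Initialize: n_items = 0
Entering loop: while y != z:

After execution: n_items = 6
6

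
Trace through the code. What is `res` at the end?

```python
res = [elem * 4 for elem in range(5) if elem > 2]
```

Let's trace through this code step by step.

Initialize: res = [elem * 4 for elem in range(5) if elem > 2]

After execution: res = [12, 16]
[12, 16]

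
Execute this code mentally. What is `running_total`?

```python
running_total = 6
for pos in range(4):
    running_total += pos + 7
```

Let's trace through this code step by step.

Initialize: running_total = 6
Entering loop: for pos in range(4):

After execution: running_total = 40
40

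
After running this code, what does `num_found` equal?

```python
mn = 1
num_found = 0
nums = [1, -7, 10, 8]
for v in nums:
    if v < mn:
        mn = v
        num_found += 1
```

Let's trace through this code step by step.

Initialize: mn = 1
Initialize: num_found = 0
Initialize: nums = [1, -7, 10, 8]
Entering loop: for v in nums:

After execution: num_found = 1
1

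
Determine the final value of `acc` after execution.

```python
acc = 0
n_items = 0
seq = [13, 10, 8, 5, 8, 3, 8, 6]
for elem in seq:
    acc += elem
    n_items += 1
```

Let's trace through this code step by step.

Initialize: acc = 0
Initialize: n_items = 0
Initialize: seq = [13, 10, 8, 5, 8, 3, 8, 6]
Entering loop: for elem in seq:

After execution: acc = 61
61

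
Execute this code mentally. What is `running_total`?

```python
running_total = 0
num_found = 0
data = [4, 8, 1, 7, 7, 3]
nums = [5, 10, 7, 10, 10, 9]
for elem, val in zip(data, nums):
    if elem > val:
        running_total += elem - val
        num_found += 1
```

Let's trace through this code step by step.

Initialize: running_total = 0
Initialize: num_found = 0
Initialize: data = [4, 8, 1, 7, 7, 3]
Initialize: nums = [5, 10, 7, 10, 10, 9]
Entering loop: for elem, val in zip(data, nums):

After execution: running_total = 0
0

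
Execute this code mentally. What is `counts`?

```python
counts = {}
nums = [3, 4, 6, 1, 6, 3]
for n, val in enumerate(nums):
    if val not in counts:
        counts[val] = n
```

Let's trace through this code step by step.

Initialize: counts = {}
Initialize: nums = [3, 4, 6, 1, 6, 3]
Entering loop: for n, val in enumerate(nums):

After execution: counts = {3: 0, 4: 1, 6: 2, 1: 3}
{3: 0, 4: 1, 6: 2, 1: 3}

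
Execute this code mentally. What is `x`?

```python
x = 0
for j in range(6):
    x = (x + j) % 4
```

Let's trace through this code step by step.

Initialize: x = 0
Entering loop: for j in range(6):

After execution: x = 3
3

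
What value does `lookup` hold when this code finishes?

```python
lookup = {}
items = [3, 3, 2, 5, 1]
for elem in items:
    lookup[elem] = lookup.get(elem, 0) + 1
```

Let's trace through this code step by step.

Initialize: lookup = {}
Initialize: items = [3, 3, 2, 5, 1]
Entering loop: for elem in items:

After execution: lookup = {3: 2, 2: 1, 5: 1, 1: 1}
{3: 2, 2: 1, 5: 1, 1: 1}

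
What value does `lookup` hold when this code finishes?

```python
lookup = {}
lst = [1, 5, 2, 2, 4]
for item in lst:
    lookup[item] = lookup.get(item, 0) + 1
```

Let's trace through this code step by step.

Initialize: lookup = {}
Initialize: lst = [1, 5, 2, 2, 4]
Entering loop: for item in lst:

After execution: lookup = {1: 1, 5: 1, 2: 2, 4: 1}
{1: 1, 5: 1, 2: 2, 4: 1}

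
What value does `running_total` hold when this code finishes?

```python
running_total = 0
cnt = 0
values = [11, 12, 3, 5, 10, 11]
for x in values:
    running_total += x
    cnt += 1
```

Let's trace through this code step by step.

Initialize: running_total = 0
Initialize: cnt = 0
Initialize: values = [11, 12, 3, 5, 10, 11]
Entering loop: for x in values:

After execution: running_total = 52
52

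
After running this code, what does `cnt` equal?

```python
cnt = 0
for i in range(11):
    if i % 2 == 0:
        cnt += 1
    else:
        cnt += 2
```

Let's trace through this code step by step.

Initialize: cnt = 0
Entering loop: for i in range(11):

After execution: cnt = 16
16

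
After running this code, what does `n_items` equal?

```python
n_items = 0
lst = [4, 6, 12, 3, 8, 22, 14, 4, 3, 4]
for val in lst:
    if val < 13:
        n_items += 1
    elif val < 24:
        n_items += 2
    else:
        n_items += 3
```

Let's trace through this code step by step.

Initialize: n_items = 0
Initialize: lst = [4, 6, 12, 3, 8, 22, 14, 4, 3, 4]
Entering loop: for val in lst:

After execution: n_items = 12
12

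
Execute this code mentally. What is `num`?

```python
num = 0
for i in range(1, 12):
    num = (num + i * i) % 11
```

Let's trace through this code step by step.

Initialize: num = 0
Entering loop: for i in range(1, 12):

After execution: num = 0
0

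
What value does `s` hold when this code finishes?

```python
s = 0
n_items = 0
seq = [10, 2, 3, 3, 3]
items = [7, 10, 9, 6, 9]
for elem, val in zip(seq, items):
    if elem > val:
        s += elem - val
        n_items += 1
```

Let's trace through this code step by step.

Initialize: s = 0
Initialize: n_items = 0
Initialize: seq = [10, 2, 3, 3, 3]
Initialize: items = [7, 10, 9, 6, 9]
Entering loop: for elem, val in zip(seq, items):

After execution: s = 3
3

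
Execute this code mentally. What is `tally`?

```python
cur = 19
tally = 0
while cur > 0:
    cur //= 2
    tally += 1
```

Let's trace through this code step by step.

Initialize: cur = 19
Initialize: tally = 0
Entering loop: while cur > 0:

After execution: tally = 5
5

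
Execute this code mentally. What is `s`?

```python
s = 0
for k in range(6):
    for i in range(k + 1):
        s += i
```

Let's trace through this code step by step.

Initialize: s = 0
Entering loop: for k in range(6):

After execution: s = 35
35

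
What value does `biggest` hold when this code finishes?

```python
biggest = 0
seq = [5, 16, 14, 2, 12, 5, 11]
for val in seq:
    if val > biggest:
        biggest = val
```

Let's trace through this code step by step.

Initialize: biggest = 0
Initialize: seq = [5, 16, 14, 2, 12, 5, 11]
Entering loop: for val in seq:

After execution: biggest = 16
16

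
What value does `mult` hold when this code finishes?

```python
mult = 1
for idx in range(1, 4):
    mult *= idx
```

Let's trace through this code step by step.

Initialize: mult = 1
Entering loop: for idx in range(1, 4):

After execution: mult = 6
6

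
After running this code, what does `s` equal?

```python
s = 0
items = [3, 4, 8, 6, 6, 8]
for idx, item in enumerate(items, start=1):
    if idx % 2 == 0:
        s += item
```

Let's trace through this code step by step.

Initialize: s = 0
Initialize: items = [3, 4, 8, 6, 6, 8]
Entering loop: for idx, item in enumerate(items, start=1):

After execution: s = 18
18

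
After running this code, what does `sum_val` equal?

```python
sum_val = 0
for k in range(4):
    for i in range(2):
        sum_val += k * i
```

Let's trace through this code step by step.

Initialize: sum_val = 0
Entering loop: for k in range(4):

After execution: sum_val = 6
6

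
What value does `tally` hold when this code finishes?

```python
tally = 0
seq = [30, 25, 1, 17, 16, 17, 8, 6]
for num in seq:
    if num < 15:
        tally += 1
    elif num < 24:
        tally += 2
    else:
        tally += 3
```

Let's trace through this code step by step.

Initialize: tally = 0
Initialize: seq = [30, 25, 1, 17, 16, 17, 8, 6]
Entering loop: for num in seq:

After execution: tally = 15
15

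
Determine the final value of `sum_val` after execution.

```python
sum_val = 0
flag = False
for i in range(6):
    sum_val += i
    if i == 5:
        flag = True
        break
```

Let's trace through this code step by step.

Initialize: sum_val = 0
Initialize: flag = False
Entering loop: for i in range(6):

After execution: sum_val = 15
15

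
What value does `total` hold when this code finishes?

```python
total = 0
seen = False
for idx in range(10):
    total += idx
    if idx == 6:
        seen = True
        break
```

Let's trace through this code step by step.

Initialize: total = 0
Initialize: seen = False
Entering loop: for idx in range(10):

After execution: total = 21
21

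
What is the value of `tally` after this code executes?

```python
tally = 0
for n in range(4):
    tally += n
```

Let's trace through this code step by step.

Initialize: tally = 0
Entering loop: for n in range(4):

After execution: tally = 6
6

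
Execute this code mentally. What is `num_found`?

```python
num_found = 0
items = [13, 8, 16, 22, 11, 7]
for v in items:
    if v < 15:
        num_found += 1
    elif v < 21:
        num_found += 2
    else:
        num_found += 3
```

Let's trace through this code step by step.

Initialize: num_found = 0
Initialize: items = [13, 8, 16, 22, 11, 7]
Entering loop: for v in items:

After execution: num_found = 9
9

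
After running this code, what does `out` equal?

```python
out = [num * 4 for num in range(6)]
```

Let's trace through this code step by step.

Initialize: out = [num * 4 for num in range(6)]

After execution: out = [0, 4, 8, 12, 16, 20]
[0, 4, 8, 12, 16, 20]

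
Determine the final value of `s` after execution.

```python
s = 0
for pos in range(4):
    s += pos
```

Let's trace through this code step by step.

Initialize: s = 0
Entering loop: for pos in range(4):

After execution: s = 6
6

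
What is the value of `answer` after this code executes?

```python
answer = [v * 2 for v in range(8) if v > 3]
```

Let's trace through this code step by step.

Initialize: answer = [v * 2 for v in range(8) if v > 3]

After execution: answer = [8, 10, 12, 14]
[8, 10, 12, 14]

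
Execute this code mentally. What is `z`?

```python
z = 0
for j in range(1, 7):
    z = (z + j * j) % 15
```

Let's trace through this code step by step.

Initialize: z = 0
Entering loop: for j in range(1, 7):

After execution: z = 1
1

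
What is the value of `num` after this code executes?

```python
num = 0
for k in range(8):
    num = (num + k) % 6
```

Let's trace through this code step by step.

Initialize: num = 0
Entering loop: for k in range(8):

After execution: num = 4
4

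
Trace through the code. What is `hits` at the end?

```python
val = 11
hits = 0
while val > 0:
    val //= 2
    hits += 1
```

Let's trace through this code step by step.

Initialize: val = 11
Initialize: hits = 0
Entering loop: while val > 0:

After execution: hits = 4
4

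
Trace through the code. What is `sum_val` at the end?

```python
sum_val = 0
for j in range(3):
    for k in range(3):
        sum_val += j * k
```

Let's trace through this code step by step.

Initialize: sum_val = 0
Entering loop: for j in range(3):

After execution: sum_val = 9
9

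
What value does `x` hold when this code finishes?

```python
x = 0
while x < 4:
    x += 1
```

Let's trace through this code step by step.

Initialize: x = 0
Entering loop: while x < 4:

After execution: x = 4
4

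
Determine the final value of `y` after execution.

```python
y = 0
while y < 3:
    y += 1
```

Let's trace through this code step by step.

Initialize: y = 0
Entering loop: while y < 3:

After execution: y = 3
3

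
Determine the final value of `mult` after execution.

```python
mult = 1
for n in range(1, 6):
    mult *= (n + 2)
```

Let's trace through this code step by step.

Initialize: mult = 1
Entering loop: for n in range(1, 6):

After execution: mult = 2520
2520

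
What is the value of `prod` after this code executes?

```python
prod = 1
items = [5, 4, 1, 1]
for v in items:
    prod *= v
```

Let's trace through this code step by step.

Initialize: prod = 1
Initialize: items = [5, 4, 1, 1]
Entering loop: for v in items:

After execution: prod = 20
20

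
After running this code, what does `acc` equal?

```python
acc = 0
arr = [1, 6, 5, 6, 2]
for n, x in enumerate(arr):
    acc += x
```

Let's trace through this code step by step.

Initialize: acc = 0
Initialize: arr = [1, 6, 5, 6, 2]
Entering loop: for n, x in enumerate(arr):

After execution: acc = 20
20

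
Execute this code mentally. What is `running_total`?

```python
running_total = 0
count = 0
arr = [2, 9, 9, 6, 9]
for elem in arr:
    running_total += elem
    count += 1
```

Let's trace through this code step by step.

Initialize: running_total = 0
Initialize: count = 0
Initialize: arr = [2, 9, 9, 6, 9]
Entering loop: for elem in arr:

After execution: running_total = 35
35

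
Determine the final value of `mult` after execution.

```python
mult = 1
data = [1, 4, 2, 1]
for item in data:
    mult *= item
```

Let's trace through this code step by step.

Initialize: mult = 1
Initialize: data = [1, 4, 2, 1]
Entering loop: for item in data:

After execution: mult = 8
8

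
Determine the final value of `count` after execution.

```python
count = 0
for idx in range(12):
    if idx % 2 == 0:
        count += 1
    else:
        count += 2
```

Let's trace through this code step by step.

Initialize: count = 0
Entering loop: for idx in range(12):

After execution: count = 18
18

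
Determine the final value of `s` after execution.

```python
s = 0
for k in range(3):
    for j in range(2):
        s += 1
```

Let's trace through this code step by step.

Initialize: s = 0
Entering loop: for k in range(3):

After execution: s = 6
6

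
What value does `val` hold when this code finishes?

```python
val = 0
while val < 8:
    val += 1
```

Let's trace through this code step by step.

Initialize: val = 0
Entering loop: while val < 8:

After execution: val = 8
8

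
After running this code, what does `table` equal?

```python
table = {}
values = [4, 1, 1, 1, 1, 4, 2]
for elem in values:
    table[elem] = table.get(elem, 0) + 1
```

Let's trace through this code step by step.

Initialize: table = {}
Initialize: values = [4, 1, 1, 1, 1, 4, 2]
Entering loop: for elem in values:

After execution: table = {4: 2, 1: 4, 2: 1}
{4: 2, 1: 4, 2: 1}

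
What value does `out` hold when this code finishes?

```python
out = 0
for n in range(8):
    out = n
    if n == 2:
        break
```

Let's trace through this code step by step.

Initialize: out = 0
Entering loop: for n in range(8):

After execution: out = 2
2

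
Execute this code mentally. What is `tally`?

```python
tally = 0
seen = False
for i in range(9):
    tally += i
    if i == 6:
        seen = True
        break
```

Let's trace through this code step by step.

Initialize: tally = 0
Initialize: seen = False
Entering loop: for i in range(9):

After execution: tally = 21
21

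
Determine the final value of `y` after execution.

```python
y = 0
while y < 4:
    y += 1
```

Let's trace through this code step by step.

Initialize: y = 0
Entering loop: while y < 4:

After execution: y = 4
4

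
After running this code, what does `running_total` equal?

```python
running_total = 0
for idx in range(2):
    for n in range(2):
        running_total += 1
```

Let's trace through this code step by step.

Initialize: running_total = 0
Entering loop: for idx in range(2):

After execution: running_total = 4
4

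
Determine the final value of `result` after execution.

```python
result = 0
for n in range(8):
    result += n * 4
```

Let's trace through this code step by step.

Initialize: result = 0
Entering loop: for n in range(8):

After execution: result = 112
112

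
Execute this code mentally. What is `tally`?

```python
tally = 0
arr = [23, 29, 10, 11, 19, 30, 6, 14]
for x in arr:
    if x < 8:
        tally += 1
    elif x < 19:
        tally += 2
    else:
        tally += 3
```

Let's trace through this code step by step.

Initialize: tally = 0
Initialize: arr = [23, 29, 10, 11, 19, 30, 6, 14]
Entering loop: for x in arr:

After execution: tally = 19
19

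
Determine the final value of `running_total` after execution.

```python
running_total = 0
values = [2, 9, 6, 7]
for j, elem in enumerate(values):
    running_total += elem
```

Let's trace through this code step by step.

Initialize: running_total = 0
Initialize: values = [2, 9, 6, 7]
Entering loop: for j, elem in enumerate(values):

After execution: running_total = 24
24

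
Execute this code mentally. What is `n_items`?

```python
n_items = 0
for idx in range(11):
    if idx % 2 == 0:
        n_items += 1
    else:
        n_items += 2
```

Let's trace through this code step by step.

Initialize: n_items = 0
Entering loop: for idx in range(11):

After execution: n_items = 16
16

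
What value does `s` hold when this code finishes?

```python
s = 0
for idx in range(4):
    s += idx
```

Let's trace through this code step by step.

Initialize: s = 0
Entering loop: for idx in range(4):

After execution: s = 6
6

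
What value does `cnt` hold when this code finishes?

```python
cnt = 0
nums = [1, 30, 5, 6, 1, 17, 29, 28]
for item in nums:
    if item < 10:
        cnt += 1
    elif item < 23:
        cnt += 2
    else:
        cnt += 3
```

Let's trace through this code step by step.

Initialize: cnt = 0
Initialize: nums = [1, 30, 5, 6, 1, 17, 29, 28]
Entering loop: for item in nums:

After execution: cnt = 15
15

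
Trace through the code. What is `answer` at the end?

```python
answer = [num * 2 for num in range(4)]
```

Let's trace through this code step by step.

Initialize: answer = [num * 2 for num in range(4)]

After execution: answer = [0, 2, 4, 6]
[0, 2, 4, 6]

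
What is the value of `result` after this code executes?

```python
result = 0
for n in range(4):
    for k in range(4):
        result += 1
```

Let's trace through this code step by step.

Initialize: result = 0
Entering loop: for n in range(4):

After execution: result = 16
16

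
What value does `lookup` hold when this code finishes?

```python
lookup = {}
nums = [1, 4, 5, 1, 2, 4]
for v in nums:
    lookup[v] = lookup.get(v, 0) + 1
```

Let's trace through this code step by step.

Initialize: lookup = {}
Initialize: nums = [1, 4, 5, 1, 2, 4]
Entering loop: for v in nums:

After execution: lookup = {1: 2, 4: 2, 5: 1, 2: 1}
{1: 2, 4: 2, 5: 1, 2: 1}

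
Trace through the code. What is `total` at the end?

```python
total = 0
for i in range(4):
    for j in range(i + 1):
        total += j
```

Let's trace through this code step by step.

Initialize: total = 0
Entering loop: for i in range(4):

After execution: total = 10
10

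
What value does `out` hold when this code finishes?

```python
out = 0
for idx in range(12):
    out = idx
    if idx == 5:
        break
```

Let's trace through this code step by step.

Initialize: out = 0
Entering loop: for idx in range(12):

After execution: out = 5
5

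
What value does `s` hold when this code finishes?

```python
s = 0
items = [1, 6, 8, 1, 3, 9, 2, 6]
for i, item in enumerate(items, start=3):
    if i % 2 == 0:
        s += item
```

Let's trace through this code step by step.

Initialize: s = 0
Initialize: items = [1, 6, 8, 1, 3, 9, 2, 6]
Entering loop: for i, item in enumerate(items, start=3):

After execution: s = 22
22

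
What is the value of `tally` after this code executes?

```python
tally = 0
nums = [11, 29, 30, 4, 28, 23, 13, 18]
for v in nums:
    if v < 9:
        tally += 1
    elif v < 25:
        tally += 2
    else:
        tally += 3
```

Let's trace through this code step by step.

Initialize: tally = 0
Initialize: nums = [11, 29, 30, 4, 28, 23, 13, 18]
Entering loop: for v in nums:

After execution: tally = 18
18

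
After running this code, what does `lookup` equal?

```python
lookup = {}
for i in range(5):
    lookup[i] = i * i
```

Let's trace through this code step by step.

Initialize: lookup = {}
Entering loop: for i in range(5):

After execution: lookup = {0: 0, 1: 1, 2: 4, 3: 9, 4: 16}
{0: 0, 1: 1, 2: 4, 3: 9, 4: 16}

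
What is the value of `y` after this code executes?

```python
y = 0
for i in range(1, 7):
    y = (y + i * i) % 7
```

Let's trace through this code step by step.

Initialize: y = 0
Entering loop: for i in range(1, 7):

After execution: y = 0
0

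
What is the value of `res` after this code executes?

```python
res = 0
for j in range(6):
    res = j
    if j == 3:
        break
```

Let's trace through this code step by step.

Initialize: res = 0
Entering loop: for j in range(6):

After execution: res = 3
3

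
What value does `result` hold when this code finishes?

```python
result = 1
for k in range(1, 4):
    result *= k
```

Let's trace through this code step by step.

Initialize: result = 1
Entering loop: for k in range(1, 4):

After execution: result = 6
6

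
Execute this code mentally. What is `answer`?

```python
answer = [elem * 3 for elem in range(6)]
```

Let's trace through this code step by step.

Initialize: answer = [elem * 3 for elem in range(6)]

After execution: answer = [0, 3, 6, 9, 12, 15]
[0, 3, 6, 9, 12, 15]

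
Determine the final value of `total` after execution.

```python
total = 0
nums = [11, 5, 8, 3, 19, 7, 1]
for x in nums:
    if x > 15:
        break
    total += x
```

Let's trace through this code step by step.

Initialize: total = 0
Initialize: nums = [11, 5, 8, 3, 19, 7, 1]
Entering loop: for x in nums:

After execution: total = 27
27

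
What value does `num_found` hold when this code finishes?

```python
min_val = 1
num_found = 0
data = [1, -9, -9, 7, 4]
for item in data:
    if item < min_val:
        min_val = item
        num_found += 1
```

Let's trace through this code step by step.

Initialize: min_val = 1
Initialize: num_found = 0
Initialize: data = [1, -9, -9, 7, 4]
Entering loop: for item in data:

After execution: num_found = 1
1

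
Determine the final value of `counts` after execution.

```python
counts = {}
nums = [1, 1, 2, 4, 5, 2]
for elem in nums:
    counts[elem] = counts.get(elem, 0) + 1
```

Let's trace through this code step by step.

Initialize: counts = {}
Initialize: nums = [1, 1, 2, 4, 5, 2]
Entering loop: for elem in nums:

After execution: counts = {1: 2, 2: 2, 4: 1, 5: 1}
{1: 2, 2: 2, 4: 1, 5: 1}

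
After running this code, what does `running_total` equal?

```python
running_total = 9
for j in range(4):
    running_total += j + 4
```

Let's trace through this code step by step.

Initialize: running_total = 9
Entering loop: for j in range(4):

After execution: running_total = 31
31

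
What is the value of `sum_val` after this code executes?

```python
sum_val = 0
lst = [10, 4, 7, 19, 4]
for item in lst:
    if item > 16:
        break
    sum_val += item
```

Let's trace through this code step by step.

Initialize: sum_val = 0
Initialize: lst = [10, 4, 7, 19, 4]
Entering loop: for item in lst:

After execution: sum_val = 21
21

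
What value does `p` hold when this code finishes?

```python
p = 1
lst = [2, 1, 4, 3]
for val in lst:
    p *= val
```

Let's trace through this code step by step.

Initialize: p = 1
Initialize: lst = [2, 1, 4, 3]
Entering loop: for val in lst:

After execution: p = 24
24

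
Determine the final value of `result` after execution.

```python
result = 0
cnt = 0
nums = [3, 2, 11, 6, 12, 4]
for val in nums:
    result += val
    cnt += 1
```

Let's trace through this code step by step.

Initialize: result = 0
Initialize: cnt = 0
Initialize: nums = [3, 2, 11, 6, 12, 4]
Entering loop: for val in nums:

After execution: result = 38
38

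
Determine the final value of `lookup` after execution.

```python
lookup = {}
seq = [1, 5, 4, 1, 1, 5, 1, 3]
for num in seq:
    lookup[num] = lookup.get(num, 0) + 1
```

Let's trace through this code step by step.

Initialize: lookup = {}
Initialize: seq = [1, 5, 4, 1, 1, 5, 1, 3]
Entering loop: for num in seq:

After execution: lookup = {1: 4, 5: 2, 4: 1, 3: 1}
{1: 4, 5: 2, 4: 1, 3: 1}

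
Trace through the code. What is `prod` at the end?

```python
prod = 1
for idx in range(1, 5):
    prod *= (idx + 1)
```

Let's trace through this code step by step.

Initialize: prod = 1
Entering loop: for idx in range(1, 5):

After execution: prod = 120
120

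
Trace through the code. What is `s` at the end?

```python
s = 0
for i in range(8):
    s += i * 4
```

Let's trace through this code step by step.

Initialize: s = 0
Entering loop: for i in range(8):

After execution: s = 112
112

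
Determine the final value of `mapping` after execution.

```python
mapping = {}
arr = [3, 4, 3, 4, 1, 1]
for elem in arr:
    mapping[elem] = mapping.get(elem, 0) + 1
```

Let's trace through this code step by step.

Initialize: mapping = {}
Initialize: arr = [3, 4, 3, 4, 1, 1]
Entering loop: for elem in arr:

After execution: mapping = {3: 2, 4: 2, 1: 2}
{3: 2, 4: 2, 1: 2}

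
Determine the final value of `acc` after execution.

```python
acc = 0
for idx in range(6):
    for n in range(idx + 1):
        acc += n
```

Let's trace through this code step by step.

Initialize: acc = 0
Entering loop: for idx in range(6):

After execution: acc = 35
35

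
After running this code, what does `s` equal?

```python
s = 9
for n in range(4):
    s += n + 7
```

Let's trace through this code step by step.

Initialize: s = 9
Entering loop: for n in range(4):

After execution: s = 43
43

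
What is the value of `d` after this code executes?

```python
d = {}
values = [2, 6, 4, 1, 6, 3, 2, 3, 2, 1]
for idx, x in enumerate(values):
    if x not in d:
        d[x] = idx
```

Let's trace through this code step by step.

Initialize: d = {}
Initialize: values = [2, 6, 4, 1, 6, 3, 2, 3, 2, 1]
Entering loop: for idx, x in enumerate(values):

After execution: d = {2: 0, 6: 1, 4: 2, 1: 3, 3: 5}
{2: 0, 6: 1, 4: 2, 1: 3, 3: 5}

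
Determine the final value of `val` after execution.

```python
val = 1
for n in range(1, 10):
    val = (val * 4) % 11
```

Let's trace through this code step by step.

Initialize: val = 1
Entering loop: for n in range(1, 10):

After execution: val = 3
3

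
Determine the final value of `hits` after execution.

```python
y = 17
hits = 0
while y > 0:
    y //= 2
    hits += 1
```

Let's trace through this code step by step.

Initialize: y = 17
Initialize: hits = 0
Entering loop: while y > 0:

After execution: hits = 5
5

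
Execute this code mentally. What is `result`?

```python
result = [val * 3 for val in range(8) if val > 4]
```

Let's trace through this code step by step.

Initialize: result = [val * 3 for val in range(8) if val > 4]

After execution: result = [15, 18, 21]
[15, 18, 21]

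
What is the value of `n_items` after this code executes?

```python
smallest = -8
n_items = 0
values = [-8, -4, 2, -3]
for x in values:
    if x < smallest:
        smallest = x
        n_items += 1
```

Let's trace through this code step by step.

Initialize: smallest = -8
Initialize: n_items = 0
Initialize: values = [-8, -4, 2, -3]
Entering loop: for x in values:

After execution: n_items = 0
0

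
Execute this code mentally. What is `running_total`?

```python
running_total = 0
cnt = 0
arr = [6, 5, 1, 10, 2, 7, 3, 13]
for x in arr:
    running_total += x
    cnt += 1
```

Let's trace through this code step by step.

Initialize: running_total = 0
Initialize: cnt = 0
Initialize: arr = [6, 5, 1, 10, 2, 7, 3, 13]
Entering loop: for x in arr:

After execution: running_total = 47
47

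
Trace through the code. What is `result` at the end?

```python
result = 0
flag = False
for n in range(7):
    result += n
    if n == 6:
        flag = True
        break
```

Let's trace through this code step by step.

Initialize: result = 0
Initialize: flag = False
Entering loop: for n in range(7):

After execution: result = 21
21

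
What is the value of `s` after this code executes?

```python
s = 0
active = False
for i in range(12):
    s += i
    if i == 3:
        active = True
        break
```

Let's trace through this code step by step.

Initialize: s = 0
Initialize: active = False
Entering loop: for i in range(12):

After execution: s = 6
6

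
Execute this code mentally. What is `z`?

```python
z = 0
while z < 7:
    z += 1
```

Let's trace through this code step by step.

Initialize: z = 0
Entering loop: while z < 7:

After execution: z = 7
7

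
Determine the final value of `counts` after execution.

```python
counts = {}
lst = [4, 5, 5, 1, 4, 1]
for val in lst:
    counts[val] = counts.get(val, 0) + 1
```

Let's trace through this code step by step.

Initialize: counts = {}
Initialize: lst = [4, 5, 5, 1, 4, 1]
Entering loop: for val in lst:

After execution: counts = {4: 2, 5: 2, 1: 2}
{4: 2, 5: 2, 1: 2}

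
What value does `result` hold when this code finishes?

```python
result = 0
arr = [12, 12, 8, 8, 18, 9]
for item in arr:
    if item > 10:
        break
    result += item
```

Let's trace through this code step by step.

Initialize: result = 0
Initialize: arr = [12, 12, 8, 8, 18, 9]
Entering loop: for item in arr:

After execution: result = 0
0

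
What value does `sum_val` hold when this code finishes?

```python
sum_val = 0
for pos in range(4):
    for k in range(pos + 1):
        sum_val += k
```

Let's trace through this code step by step.

Initialize: sum_val = 0
Entering loop: for pos in range(4):

After execution: sum_val = 10
10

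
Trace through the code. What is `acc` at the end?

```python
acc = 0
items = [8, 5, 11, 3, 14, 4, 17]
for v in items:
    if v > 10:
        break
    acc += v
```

Let's trace through this code step by step.

Initialize: acc = 0
Initialize: items = [8, 5, 11, 3, 14, 4, 17]
Entering loop: for v in items:

After execution: acc = 13
13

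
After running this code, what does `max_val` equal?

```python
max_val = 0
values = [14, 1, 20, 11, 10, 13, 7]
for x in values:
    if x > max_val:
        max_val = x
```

Let's trace through this code step by step.

Initialize: max_val = 0
Initialize: values = [14, 1, 20, 11, 10, 13, 7]
Entering loop: for x in values:

After execution: max_val = 20
20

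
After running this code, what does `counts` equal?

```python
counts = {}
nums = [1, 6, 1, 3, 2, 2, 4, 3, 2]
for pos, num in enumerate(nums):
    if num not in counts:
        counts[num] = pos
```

Let's trace through this code step by step.

Initialize: counts = {}
Initialize: nums = [1, 6, 1, 3, 2, 2, 4, 3, 2]
Entering loop: for pos, num in enumerate(nums):

After execution: counts = {1: 0, 6: 1, 3: 3, 2: 4, 4: 6}
{1: 0, 6: 1, 3: 3, 2: 4, 4: 6}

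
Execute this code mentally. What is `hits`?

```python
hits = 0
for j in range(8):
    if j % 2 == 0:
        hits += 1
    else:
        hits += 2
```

Let's trace through this code step by step.

Initialize: hits = 0
Entering loop: for j in range(8):

After execution: hits = 12
12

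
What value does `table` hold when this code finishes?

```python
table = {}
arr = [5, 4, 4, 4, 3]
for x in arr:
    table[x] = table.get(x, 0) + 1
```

Let's trace through this code step by step.

Initialize: table = {}
Initialize: arr = [5, 4, 4, 4, 3]
Entering loop: for x in arr:

After execution: table = {5: 1, 4: 3, 3: 1}
{5: 1, 4: 3, 3: 1}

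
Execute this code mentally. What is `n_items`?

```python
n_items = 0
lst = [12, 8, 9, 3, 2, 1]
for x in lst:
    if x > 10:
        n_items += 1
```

Let's trace through this code step by step.

Initialize: n_items = 0
Initialize: lst = [12, 8, 9, 3, 2, 1]
Entering loop: for x in lst:

After execution: n_items = 1
1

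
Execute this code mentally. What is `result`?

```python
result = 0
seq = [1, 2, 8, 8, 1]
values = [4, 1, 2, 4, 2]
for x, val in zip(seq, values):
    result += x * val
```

Let's trace through this code step by step.

Initialize: result = 0
Initialize: seq = [1, 2, 8, 8, 1]
Initialize: values = [4, 1, 2, 4, 2]
Entering loop: for x, val in zip(seq, values):

After execution: result = 56
56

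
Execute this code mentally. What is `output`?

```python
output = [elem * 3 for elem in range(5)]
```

Let's trace through this code step by step.

Initialize: output = [elem * 3 for elem in range(5)]

After execution: output = [0, 3, 6, 9, 12]
[0, 3, 6, 9, 12]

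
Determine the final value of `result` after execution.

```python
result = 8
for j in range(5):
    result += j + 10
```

Let's trace through this code step by step.

Initialize: result = 8
Entering loop: for j in range(5):

After execution: result = 68
68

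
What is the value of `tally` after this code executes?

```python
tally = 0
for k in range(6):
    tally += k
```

Let's trace through this code step by step.

Initialize: tally = 0
Entering loop: for k in range(6):

After execution: tally = 15
15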